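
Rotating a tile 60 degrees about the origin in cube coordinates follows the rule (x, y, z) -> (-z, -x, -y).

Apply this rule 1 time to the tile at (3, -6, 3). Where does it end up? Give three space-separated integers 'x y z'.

Answer: -3 -3 6

Derivation:
Start: (3, -6, 3)
Step 1: (3, -6, 3) -> (-(3), -(3), -(-6)) = (-3, -3, 6)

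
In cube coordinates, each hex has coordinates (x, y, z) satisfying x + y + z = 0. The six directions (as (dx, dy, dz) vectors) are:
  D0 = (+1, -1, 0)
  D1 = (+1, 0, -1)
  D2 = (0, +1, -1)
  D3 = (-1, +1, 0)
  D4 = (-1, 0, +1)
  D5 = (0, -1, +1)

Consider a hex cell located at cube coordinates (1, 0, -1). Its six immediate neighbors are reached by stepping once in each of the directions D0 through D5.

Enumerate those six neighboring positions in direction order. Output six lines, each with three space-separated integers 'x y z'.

Center: (1, 0, -1). Add each direction:
  D0: (1, 0, -1) + (1, -1, 0) = (2, -1, -1)
  D1: (1, 0, -1) + (1, 0, -1) = (2, 0, -2)
  D2: (1, 0, -1) + (0, 1, -1) = (1, 1, -2)
  D3: (1, 0, -1) + (-1, 1, 0) = (0, 1, -1)
  D4: (1, 0, -1) + (-1, 0, 1) = (0, 0, 0)
  D5: (1, 0, -1) + (0, -1, 1) = (1, -1, 0)

Answer: 2 -1 -1
2 0 -2
1 1 -2
0 1 -1
0 0 0
1 -1 0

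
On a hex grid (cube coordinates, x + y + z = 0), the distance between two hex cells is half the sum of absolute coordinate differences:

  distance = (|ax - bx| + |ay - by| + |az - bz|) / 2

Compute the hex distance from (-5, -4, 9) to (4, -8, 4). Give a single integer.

|ax - bx| = |-5 - 4| = 9
|ay - by| = |-4 - (-8)| = 4
|az - bz| = |9 - 4| = 5
distance = (9 + 4 + 5) / 2 = 18 / 2 = 9

Answer: 9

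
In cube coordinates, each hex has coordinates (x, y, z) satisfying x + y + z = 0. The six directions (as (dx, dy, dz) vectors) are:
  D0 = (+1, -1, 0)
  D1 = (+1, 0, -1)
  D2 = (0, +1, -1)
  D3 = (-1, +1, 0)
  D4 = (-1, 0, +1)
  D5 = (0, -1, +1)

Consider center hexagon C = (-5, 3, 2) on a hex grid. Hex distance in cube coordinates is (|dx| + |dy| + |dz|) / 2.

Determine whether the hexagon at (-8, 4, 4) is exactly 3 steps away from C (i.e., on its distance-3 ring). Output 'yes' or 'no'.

|px - cx| = |-8 - (-5)| = 3
|py - cy| = |4 - 3| = 1
|pz - cz| = |4 - 2| = 2
distance = (3+1+2)/2 = 6/2 = 3
radius = 3; distance == radius -> yes

Answer: yes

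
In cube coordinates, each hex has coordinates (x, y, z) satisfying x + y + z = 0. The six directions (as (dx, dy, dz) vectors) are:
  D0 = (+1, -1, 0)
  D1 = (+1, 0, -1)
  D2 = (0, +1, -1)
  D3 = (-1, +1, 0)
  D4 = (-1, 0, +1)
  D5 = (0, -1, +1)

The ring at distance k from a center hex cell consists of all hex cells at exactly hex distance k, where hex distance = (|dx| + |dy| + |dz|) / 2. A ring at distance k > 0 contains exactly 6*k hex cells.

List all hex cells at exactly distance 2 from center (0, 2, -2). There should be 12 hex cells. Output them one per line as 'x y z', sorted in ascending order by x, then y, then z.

Walk ring at distance 2 from (0, 2, -2):
Start at center + D4*2 = (-2, 2, 0)
  hex 0: (-2, 2, 0)
  hex 1: (-1, 1, 0)
  hex 2: (0, 0, 0)
  hex 3: (1, 0, -1)
  hex 4: (2, 0, -2)
  hex 5: (2, 1, -3)
  hex 6: (2, 2, -4)
  hex 7: (1, 3, -4)
  hex 8: (0, 4, -4)
  hex 9: (-1, 4, -3)
  hex 10: (-2, 4, -2)
  hex 11: (-2, 3, -1)
Sorted: 12 hexes.

Answer: -2 2 0
-2 3 -1
-2 4 -2
-1 1 0
-1 4 -3
0 0 0
0 4 -4
1 0 -1
1 3 -4
2 0 -2
2 1 -3
2 2 -4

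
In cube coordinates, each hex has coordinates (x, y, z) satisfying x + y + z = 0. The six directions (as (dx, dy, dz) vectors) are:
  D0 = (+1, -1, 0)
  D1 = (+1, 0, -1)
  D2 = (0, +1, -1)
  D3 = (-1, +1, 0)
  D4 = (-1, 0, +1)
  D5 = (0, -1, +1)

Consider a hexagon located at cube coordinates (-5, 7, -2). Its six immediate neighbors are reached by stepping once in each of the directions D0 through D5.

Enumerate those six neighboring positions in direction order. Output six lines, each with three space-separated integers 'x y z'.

Center: (-5, 7, -2). Add each direction:
  D0: (-5, 7, -2) + (1, -1, 0) = (-4, 6, -2)
  D1: (-5, 7, -2) + (1, 0, -1) = (-4, 7, -3)
  D2: (-5, 7, -2) + (0, 1, -1) = (-5, 8, -3)
  D3: (-5, 7, -2) + (-1, 1, 0) = (-6, 8, -2)
  D4: (-5, 7, -2) + (-1, 0, 1) = (-6, 7, -1)
  D5: (-5, 7, -2) + (0, -1, 1) = (-5, 6, -1)

Answer: -4 6 -2
-4 7 -3
-5 8 -3
-6 8 -2
-6 7 -1
-5 6 -1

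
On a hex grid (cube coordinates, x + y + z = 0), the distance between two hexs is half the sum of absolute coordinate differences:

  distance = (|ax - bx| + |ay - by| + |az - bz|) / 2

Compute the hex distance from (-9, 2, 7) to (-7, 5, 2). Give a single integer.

|ax - bx| = |-9 - (-7)| = 2
|ay - by| = |2 - 5| = 3
|az - bz| = |7 - 2| = 5
distance = (2 + 3 + 5) / 2 = 10 / 2 = 5

Answer: 5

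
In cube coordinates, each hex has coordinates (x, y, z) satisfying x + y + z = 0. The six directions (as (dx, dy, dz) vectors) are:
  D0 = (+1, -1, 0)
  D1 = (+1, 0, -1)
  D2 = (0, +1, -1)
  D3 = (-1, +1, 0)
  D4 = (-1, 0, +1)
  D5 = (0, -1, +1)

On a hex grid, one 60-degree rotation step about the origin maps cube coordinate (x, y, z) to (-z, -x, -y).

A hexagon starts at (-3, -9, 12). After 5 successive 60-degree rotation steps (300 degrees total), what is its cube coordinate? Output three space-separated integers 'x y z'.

Start: (-3, -9, 12)
Step 1: (-3, -9, 12) -> (-(12), -(-3), -(-9)) = (-12, 3, 9)
Step 2: (-12, 3, 9) -> (-(9), -(-12), -(3)) = (-9, 12, -3)
Step 3: (-9, 12, -3) -> (-(-3), -(-9), -(12)) = (3, 9, -12)
Step 4: (3, 9, -12) -> (-(-12), -(3), -(9)) = (12, -3, -9)
Step 5: (12, -3, -9) -> (-(-9), -(12), -(-3)) = (9, -12, 3)

Answer: 9 -12 3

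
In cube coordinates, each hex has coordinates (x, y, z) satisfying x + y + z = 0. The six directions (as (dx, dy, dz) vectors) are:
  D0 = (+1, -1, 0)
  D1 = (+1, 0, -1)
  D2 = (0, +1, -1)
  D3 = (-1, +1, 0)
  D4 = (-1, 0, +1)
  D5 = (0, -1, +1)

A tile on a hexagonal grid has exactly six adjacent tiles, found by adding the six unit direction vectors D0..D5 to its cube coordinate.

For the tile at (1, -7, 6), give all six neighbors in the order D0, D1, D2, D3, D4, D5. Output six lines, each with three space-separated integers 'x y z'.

Center: (1, -7, 6). Add each direction:
  D0: (1, -7, 6) + (1, -1, 0) = (2, -8, 6)
  D1: (1, -7, 6) + (1, 0, -1) = (2, -7, 5)
  D2: (1, -7, 6) + (0, 1, -1) = (1, -6, 5)
  D3: (1, -7, 6) + (-1, 1, 0) = (0, -6, 6)
  D4: (1, -7, 6) + (-1, 0, 1) = (0, -7, 7)
  D5: (1, -7, 6) + (0, -1, 1) = (1, -8, 7)

Answer: 2 -8 6
2 -7 5
1 -6 5
0 -6 6
0 -7 7
1 -8 7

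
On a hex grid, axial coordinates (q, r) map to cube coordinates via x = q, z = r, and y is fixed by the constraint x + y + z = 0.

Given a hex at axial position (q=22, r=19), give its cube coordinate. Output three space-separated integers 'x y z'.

x = q = 22
z = r = 19
y = -x - z = -(22) - (19) = -41

Answer: 22 -41 19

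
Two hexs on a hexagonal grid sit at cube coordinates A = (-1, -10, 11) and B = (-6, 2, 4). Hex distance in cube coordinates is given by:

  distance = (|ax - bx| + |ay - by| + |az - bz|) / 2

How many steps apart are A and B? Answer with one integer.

Answer: 12

Derivation:
|ax - bx| = |-1 - (-6)| = 5
|ay - by| = |-10 - 2| = 12
|az - bz| = |11 - 4| = 7
distance = (5 + 12 + 7) / 2 = 24 / 2 = 12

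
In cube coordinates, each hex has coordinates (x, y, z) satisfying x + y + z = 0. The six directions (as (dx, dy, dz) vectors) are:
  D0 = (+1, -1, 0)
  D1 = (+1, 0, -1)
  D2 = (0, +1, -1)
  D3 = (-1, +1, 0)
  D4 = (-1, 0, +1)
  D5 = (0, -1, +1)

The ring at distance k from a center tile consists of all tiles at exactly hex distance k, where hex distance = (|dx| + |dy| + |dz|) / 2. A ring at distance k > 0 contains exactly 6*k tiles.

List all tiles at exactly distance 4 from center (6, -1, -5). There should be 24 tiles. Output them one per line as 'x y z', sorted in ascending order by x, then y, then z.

Answer: 2 -1 -1
2 0 -2
2 1 -3
2 2 -4
2 3 -5
3 -2 -1
3 3 -6
4 -3 -1
4 3 -7
5 -4 -1
5 3 -8
6 -5 -1
6 3 -9
7 -5 -2
7 2 -9
8 -5 -3
8 1 -9
9 -5 -4
9 0 -9
10 -5 -5
10 -4 -6
10 -3 -7
10 -2 -8
10 -1 -9

Derivation:
Walk ring at distance 4 from (6, -1, -5):
Start at center + D4*4 = (2, -1, -1)
  hex 0: (2, -1, -1)
  hex 1: (3, -2, -1)
  hex 2: (4, -3, -1)
  hex 3: (5, -4, -1)
  hex 4: (6, -5, -1)
  hex 5: (7, -5, -2)
  hex 6: (8, -5, -3)
  hex 7: (9, -5, -4)
  hex 8: (10, -5, -5)
  hex 9: (10, -4, -6)
  hex 10: (10, -3, -7)
  hex 11: (10, -2, -8)
  hex 12: (10, -1, -9)
  hex 13: (9, 0, -9)
  hex 14: (8, 1, -9)
  hex 15: (7, 2, -9)
  hex 16: (6, 3, -9)
  hex 17: (5, 3, -8)
  hex 18: (4, 3, -7)
  hex 19: (3, 3, -6)
  hex 20: (2, 3, -5)
  hex 21: (2, 2, -4)
  hex 22: (2, 1, -3)
  hex 23: (2, 0, -2)
Sorted: 24 hexes.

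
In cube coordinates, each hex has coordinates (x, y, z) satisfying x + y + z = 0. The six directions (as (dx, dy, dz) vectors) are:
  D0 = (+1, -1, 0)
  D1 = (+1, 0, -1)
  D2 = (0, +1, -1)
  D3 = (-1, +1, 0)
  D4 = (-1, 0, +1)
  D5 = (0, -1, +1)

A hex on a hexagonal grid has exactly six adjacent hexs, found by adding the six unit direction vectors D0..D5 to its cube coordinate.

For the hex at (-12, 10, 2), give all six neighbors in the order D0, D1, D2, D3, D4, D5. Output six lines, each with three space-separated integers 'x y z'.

Center: (-12, 10, 2). Add each direction:
  D0: (-12, 10, 2) + (1, -1, 0) = (-11, 9, 2)
  D1: (-12, 10, 2) + (1, 0, -1) = (-11, 10, 1)
  D2: (-12, 10, 2) + (0, 1, -1) = (-12, 11, 1)
  D3: (-12, 10, 2) + (-1, 1, 0) = (-13, 11, 2)
  D4: (-12, 10, 2) + (-1, 0, 1) = (-13, 10, 3)
  D5: (-12, 10, 2) + (0, -1, 1) = (-12, 9, 3)

Answer: -11 9 2
-11 10 1
-12 11 1
-13 11 2
-13 10 3
-12 9 3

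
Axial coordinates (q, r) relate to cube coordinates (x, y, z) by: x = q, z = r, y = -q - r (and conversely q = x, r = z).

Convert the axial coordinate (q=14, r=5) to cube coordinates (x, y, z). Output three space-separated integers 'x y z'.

Answer: 14 -19 5

Derivation:
x = q = 14
z = r = 5
y = -x - z = -(14) - (5) = -19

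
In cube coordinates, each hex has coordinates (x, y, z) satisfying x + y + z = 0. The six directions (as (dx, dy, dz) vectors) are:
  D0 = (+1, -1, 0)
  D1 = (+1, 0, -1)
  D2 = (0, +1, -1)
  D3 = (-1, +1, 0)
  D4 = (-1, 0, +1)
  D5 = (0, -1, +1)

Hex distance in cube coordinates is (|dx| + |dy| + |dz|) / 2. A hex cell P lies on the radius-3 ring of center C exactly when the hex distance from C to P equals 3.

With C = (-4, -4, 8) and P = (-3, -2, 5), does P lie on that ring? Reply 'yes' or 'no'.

Answer: yes

Derivation:
|px - cx| = |-3 - (-4)| = 1
|py - cy| = |-2 - (-4)| = 2
|pz - cz| = |5 - 8| = 3
distance = (1+2+3)/2 = 6/2 = 3
radius = 3; distance == radius -> yes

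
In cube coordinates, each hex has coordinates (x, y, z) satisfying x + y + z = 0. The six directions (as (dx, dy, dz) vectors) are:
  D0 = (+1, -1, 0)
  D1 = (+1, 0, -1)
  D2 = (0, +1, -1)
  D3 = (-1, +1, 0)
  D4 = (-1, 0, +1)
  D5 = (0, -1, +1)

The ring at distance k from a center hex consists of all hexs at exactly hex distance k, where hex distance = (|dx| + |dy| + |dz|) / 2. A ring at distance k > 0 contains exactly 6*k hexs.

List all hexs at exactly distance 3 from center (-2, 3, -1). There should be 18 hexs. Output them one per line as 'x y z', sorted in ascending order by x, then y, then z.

Walk ring at distance 3 from (-2, 3, -1):
Start at center + D4*3 = (-5, 3, 2)
  hex 0: (-5, 3, 2)
  hex 1: (-4, 2, 2)
  hex 2: (-3, 1, 2)
  hex 3: (-2, 0, 2)
  hex 4: (-1, 0, 1)
  hex 5: (0, 0, 0)
  hex 6: (1, 0, -1)
  hex 7: (1, 1, -2)
  hex 8: (1, 2, -3)
  hex 9: (1, 3, -4)
  hex 10: (0, 4, -4)
  hex 11: (-1, 5, -4)
  hex 12: (-2, 6, -4)
  hex 13: (-3, 6, -3)
  hex 14: (-4, 6, -2)
  hex 15: (-5, 6, -1)
  hex 16: (-5, 5, 0)
  hex 17: (-5, 4, 1)
Sorted: 18 hexes.

Answer: -5 3 2
-5 4 1
-5 5 0
-5 6 -1
-4 2 2
-4 6 -2
-3 1 2
-3 6 -3
-2 0 2
-2 6 -4
-1 0 1
-1 5 -4
0 0 0
0 4 -4
1 0 -1
1 1 -2
1 2 -3
1 3 -4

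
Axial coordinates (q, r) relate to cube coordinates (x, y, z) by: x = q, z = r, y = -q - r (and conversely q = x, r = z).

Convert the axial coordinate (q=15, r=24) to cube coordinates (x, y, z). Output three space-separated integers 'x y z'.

Answer: 15 -39 24

Derivation:
x = q = 15
z = r = 24
y = -x - z = -(15) - (24) = -39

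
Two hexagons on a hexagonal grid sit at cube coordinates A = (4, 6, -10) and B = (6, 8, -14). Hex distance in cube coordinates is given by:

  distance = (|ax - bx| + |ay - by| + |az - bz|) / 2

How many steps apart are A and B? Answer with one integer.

|ax - bx| = |4 - 6| = 2
|ay - by| = |6 - 8| = 2
|az - bz| = |-10 - (-14)| = 4
distance = (2 + 2 + 4) / 2 = 8 / 2 = 4

Answer: 4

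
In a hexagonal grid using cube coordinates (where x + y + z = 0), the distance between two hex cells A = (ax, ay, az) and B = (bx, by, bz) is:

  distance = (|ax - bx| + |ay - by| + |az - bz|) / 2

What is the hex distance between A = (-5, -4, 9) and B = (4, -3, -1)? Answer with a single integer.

|ax - bx| = |-5 - 4| = 9
|ay - by| = |-4 - (-3)| = 1
|az - bz| = |9 - (-1)| = 10
distance = (9 + 1 + 10) / 2 = 20 / 2 = 10

Answer: 10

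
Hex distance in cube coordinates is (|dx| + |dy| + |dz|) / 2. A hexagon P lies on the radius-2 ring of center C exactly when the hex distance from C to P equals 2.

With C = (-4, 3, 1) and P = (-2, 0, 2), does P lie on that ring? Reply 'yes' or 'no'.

|px - cx| = |-2 - (-4)| = 2
|py - cy| = |0 - 3| = 3
|pz - cz| = |2 - 1| = 1
distance = (2+3+1)/2 = 6/2 = 3
radius = 2; distance != radius -> no

Answer: no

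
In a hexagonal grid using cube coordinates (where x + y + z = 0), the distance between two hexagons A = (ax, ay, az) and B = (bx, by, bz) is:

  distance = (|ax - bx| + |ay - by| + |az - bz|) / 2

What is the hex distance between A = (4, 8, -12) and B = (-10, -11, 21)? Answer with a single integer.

Answer: 33

Derivation:
|ax - bx| = |4 - (-10)| = 14
|ay - by| = |8 - (-11)| = 19
|az - bz| = |-12 - 21| = 33
distance = (14 + 19 + 33) / 2 = 66 / 2 = 33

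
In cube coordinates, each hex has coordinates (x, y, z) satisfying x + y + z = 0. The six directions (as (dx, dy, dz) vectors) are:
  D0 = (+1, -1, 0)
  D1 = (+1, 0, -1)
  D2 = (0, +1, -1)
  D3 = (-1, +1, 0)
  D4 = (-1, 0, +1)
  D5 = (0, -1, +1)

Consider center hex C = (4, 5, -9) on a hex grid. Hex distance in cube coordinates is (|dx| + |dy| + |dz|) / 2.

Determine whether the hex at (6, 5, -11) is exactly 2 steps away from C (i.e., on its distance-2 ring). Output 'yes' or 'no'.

Answer: yes

Derivation:
|px - cx| = |6 - 4| = 2
|py - cy| = |5 - 5| = 0
|pz - cz| = |-11 - (-9)| = 2
distance = (2+0+2)/2 = 4/2 = 2
radius = 2; distance == radius -> yes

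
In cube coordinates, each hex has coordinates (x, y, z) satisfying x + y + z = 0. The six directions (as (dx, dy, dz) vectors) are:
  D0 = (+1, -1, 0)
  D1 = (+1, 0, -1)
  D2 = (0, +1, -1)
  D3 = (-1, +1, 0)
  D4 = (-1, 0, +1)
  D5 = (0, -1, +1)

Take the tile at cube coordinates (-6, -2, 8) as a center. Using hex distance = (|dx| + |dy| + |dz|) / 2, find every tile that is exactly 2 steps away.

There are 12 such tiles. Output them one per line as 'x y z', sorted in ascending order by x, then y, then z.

Walk ring at distance 2 from (-6, -2, 8):
Start at center + D4*2 = (-8, -2, 10)
  hex 0: (-8, -2, 10)
  hex 1: (-7, -3, 10)
  hex 2: (-6, -4, 10)
  hex 3: (-5, -4, 9)
  hex 4: (-4, -4, 8)
  hex 5: (-4, -3, 7)
  hex 6: (-4, -2, 6)
  hex 7: (-5, -1, 6)
  hex 8: (-6, 0, 6)
  hex 9: (-7, 0, 7)
  hex 10: (-8, 0, 8)
  hex 11: (-8, -1, 9)
Sorted: 12 hexes.

Answer: -8 -2 10
-8 -1 9
-8 0 8
-7 -3 10
-7 0 7
-6 -4 10
-6 0 6
-5 -4 9
-5 -1 6
-4 -4 8
-4 -3 7
-4 -2 6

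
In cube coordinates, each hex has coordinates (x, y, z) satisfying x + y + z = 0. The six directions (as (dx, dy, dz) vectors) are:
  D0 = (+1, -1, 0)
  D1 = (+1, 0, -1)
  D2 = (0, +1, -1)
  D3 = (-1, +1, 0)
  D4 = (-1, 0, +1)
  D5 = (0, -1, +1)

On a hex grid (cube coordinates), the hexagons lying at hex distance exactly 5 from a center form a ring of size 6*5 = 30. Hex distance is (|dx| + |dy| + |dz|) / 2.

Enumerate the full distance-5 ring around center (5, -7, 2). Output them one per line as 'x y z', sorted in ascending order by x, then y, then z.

Answer: 0 -7 7
0 -6 6
0 -5 5
0 -4 4
0 -3 3
0 -2 2
1 -8 7
1 -2 1
2 -9 7
2 -2 0
3 -10 7
3 -2 -1
4 -11 7
4 -2 -2
5 -12 7
5 -2 -3
6 -12 6
6 -3 -3
7 -12 5
7 -4 -3
8 -12 4
8 -5 -3
9 -12 3
9 -6 -3
10 -12 2
10 -11 1
10 -10 0
10 -9 -1
10 -8 -2
10 -7 -3

Derivation:
Walk ring at distance 5 from (5, -7, 2):
Start at center + D4*5 = (0, -7, 7)
  hex 0: (0, -7, 7)
  hex 1: (1, -8, 7)
  hex 2: (2, -9, 7)
  hex 3: (3, -10, 7)
  hex 4: (4, -11, 7)
  hex 5: (5, -12, 7)
  hex 6: (6, -12, 6)
  hex 7: (7, -12, 5)
  hex 8: (8, -12, 4)
  hex 9: (9, -12, 3)
  hex 10: (10, -12, 2)
  hex 11: (10, -11, 1)
  hex 12: (10, -10, 0)
  hex 13: (10, -9, -1)
  hex 14: (10, -8, -2)
  hex 15: (10, -7, -3)
  hex 16: (9, -6, -3)
  hex 17: (8, -5, -3)
  hex 18: (7, -4, -3)
  hex 19: (6, -3, -3)
  hex 20: (5, -2, -3)
  hex 21: (4, -2, -2)
  hex 22: (3, -2, -1)
  hex 23: (2, -2, 0)
  hex 24: (1, -2, 1)
  hex 25: (0, -2, 2)
  hex 26: (0, -3, 3)
  hex 27: (0, -4, 4)
  hex 28: (0, -5, 5)
  hex 29: (0, -6, 6)
Sorted: 30 hexes.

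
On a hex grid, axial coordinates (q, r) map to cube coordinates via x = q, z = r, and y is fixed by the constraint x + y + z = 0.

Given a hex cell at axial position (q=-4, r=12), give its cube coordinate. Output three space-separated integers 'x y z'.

x = q = -4
z = r = 12
y = -x - z = -(-4) - (12) = -8

Answer: -4 -8 12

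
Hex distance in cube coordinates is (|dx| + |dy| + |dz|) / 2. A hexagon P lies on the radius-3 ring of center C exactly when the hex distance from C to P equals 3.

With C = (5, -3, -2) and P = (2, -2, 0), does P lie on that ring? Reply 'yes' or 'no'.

|px - cx| = |2 - 5| = 3
|py - cy| = |-2 - (-3)| = 1
|pz - cz| = |0 - (-2)| = 2
distance = (3+1+2)/2 = 6/2 = 3
radius = 3; distance == radius -> yes

Answer: yes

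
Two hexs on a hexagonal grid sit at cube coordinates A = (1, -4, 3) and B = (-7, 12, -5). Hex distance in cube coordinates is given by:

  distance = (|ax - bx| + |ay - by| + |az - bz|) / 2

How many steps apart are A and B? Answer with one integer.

Answer: 16

Derivation:
|ax - bx| = |1 - (-7)| = 8
|ay - by| = |-4 - 12| = 16
|az - bz| = |3 - (-5)| = 8
distance = (8 + 16 + 8) / 2 = 32 / 2 = 16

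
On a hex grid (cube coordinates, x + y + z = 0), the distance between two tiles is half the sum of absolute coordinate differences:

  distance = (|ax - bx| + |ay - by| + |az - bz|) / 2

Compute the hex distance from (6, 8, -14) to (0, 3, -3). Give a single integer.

|ax - bx| = |6 - 0| = 6
|ay - by| = |8 - 3| = 5
|az - bz| = |-14 - (-3)| = 11
distance = (6 + 5 + 11) / 2 = 22 / 2 = 11

Answer: 11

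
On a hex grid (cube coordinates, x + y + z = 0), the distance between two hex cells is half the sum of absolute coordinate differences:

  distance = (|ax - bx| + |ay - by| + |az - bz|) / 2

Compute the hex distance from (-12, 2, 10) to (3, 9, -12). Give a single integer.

|ax - bx| = |-12 - 3| = 15
|ay - by| = |2 - 9| = 7
|az - bz| = |10 - (-12)| = 22
distance = (15 + 7 + 22) / 2 = 44 / 2 = 22

Answer: 22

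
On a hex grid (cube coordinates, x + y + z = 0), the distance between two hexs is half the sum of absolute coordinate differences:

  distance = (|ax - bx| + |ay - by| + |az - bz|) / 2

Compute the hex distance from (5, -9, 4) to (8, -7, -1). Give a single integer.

|ax - bx| = |5 - 8| = 3
|ay - by| = |-9 - (-7)| = 2
|az - bz| = |4 - (-1)| = 5
distance = (3 + 2 + 5) / 2 = 10 / 2 = 5

Answer: 5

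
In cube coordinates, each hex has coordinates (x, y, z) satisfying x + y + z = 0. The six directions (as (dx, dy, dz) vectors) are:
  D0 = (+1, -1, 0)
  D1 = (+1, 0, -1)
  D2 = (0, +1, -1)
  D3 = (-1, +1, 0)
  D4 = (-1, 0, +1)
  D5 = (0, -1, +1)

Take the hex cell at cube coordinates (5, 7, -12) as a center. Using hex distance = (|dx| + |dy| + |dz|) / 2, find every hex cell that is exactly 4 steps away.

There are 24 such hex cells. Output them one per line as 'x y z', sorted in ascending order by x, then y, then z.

Answer: 1 7 -8
1 8 -9
1 9 -10
1 10 -11
1 11 -12
2 6 -8
2 11 -13
3 5 -8
3 11 -14
4 4 -8
4 11 -15
5 3 -8
5 11 -16
6 3 -9
6 10 -16
7 3 -10
7 9 -16
8 3 -11
8 8 -16
9 3 -12
9 4 -13
9 5 -14
9 6 -15
9 7 -16

Derivation:
Walk ring at distance 4 from (5, 7, -12):
Start at center + D4*4 = (1, 7, -8)
  hex 0: (1, 7, -8)
  hex 1: (2, 6, -8)
  hex 2: (3, 5, -8)
  hex 3: (4, 4, -8)
  hex 4: (5, 3, -8)
  hex 5: (6, 3, -9)
  hex 6: (7, 3, -10)
  hex 7: (8, 3, -11)
  hex 8: (9, 3, -12)
  hex 9: (9, 4, -13)
  hex 10: (9, 5, -14)
  hex 11: (9, 6, -15)
  hex 12: (9, 7, -16)
  hex 13: (8, 8, -16)
  hex 14: (7, 9, -16)
  hex 15: (6, 10, -16)
  hex 16: (5, 11, -16)
  hex 17: (4, 11, -15)
  hex 18: (3, 11, -14)
  hex 19: (2, 11, -13)
  hex 20: (1, 11, -12)
  hex 21: (1, 10, -11)
  hex 22: (1, 9, -10)
  hex 23: (1, 8, -9)
Sorted: 24 hexes.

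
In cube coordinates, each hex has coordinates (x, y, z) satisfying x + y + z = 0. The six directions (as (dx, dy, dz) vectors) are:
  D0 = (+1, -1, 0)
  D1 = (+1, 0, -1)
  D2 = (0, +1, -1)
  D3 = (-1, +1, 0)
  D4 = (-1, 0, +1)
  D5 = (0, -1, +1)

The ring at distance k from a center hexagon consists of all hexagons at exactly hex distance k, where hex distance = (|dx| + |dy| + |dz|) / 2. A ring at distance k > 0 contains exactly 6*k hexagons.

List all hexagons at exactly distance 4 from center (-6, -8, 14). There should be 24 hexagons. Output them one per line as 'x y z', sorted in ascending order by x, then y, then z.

Walk ring at distance 4 from (-6, -8, 14):
Start at center + D4*4 = (-10, -8, 18)
  hex 0: (-10, -8, 18)
  hex 1: (-9, -9, 18)
  hex 2: (-8, -10, 18)
  hex 3: (-7, -11, 18)
  hex 4: (-6, -12, 18)
  hex 5: (-5, -12, 17)
  hex 6: (-4, -12, 16)
  hex 7: (-3, -12, 15)
  hex 8: (-2, -12, 14)
  hex 9: (-2, -11, 13)
  hex 10: (-2, -10, 12)
  hex 11: (-2, -9, 11)
  hex 12: (-2, -8, 10)
  hex 13: (-3, -7, 10)
  hex 14: (-4, -6, 10)
  hex 15: (-5, -5, 10)
  hex 16: (-6, -4, 10)
  hex 17: (-7, -4, 11)
  hex 18: (-8, -4, 12)
  hex 19: (-9, -4, 13)
  hex 20: (-10, -4, 14)
  hex 21: (-10, -5, 15)
  hex 22: (-10, -6, 16)
  hex 23: (-10, -7, 17)
Sorted: 24 hexes.

Answer: -10 -8 18
-10 -7 17
-10 -6 16
-10 -5 15
-10 -4 14
-9 -9 18
-9 -4 13
-8 -10 18
-8 -4 12
-7 -11 18
-7 -4 11
-6 -12 18
-6 -4 10
-5 -12 17
-5 -5 10
-4 -12 16
-4 -6 10
-3 -12 15
-3 -7 10
-2 -12 14
-2 -11 13
-2 -10 12
-2 -9 11
-2 -8 10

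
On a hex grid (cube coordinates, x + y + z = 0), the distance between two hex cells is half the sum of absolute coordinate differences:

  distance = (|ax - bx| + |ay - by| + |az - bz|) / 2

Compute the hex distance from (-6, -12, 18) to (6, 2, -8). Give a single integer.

|ax - bx| = |-6 - 6| = 12
|ay - by| = |-12 - 2| = 14
|az - bz| = |18 - (-8)| = 26
distance = (12 + 14 + 26) / 2 = 52 / 2 = 26

Answer: 26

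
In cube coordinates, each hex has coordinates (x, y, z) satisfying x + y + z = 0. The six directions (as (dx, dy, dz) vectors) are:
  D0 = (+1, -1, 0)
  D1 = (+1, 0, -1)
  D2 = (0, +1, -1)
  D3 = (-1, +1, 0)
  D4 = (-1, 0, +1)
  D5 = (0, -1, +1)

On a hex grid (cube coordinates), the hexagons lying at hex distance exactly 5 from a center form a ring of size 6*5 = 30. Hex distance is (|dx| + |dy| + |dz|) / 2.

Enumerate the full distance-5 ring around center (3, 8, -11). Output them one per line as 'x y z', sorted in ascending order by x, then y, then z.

Answer: -2 8 -6
-2 9 -7
-2 10 -8
-2 11 -9
-2 12 -10
-2 13 -11
-1 7 -6
-1 13 -12
0 6 -6
0 13 -13
1 5 -6
1 13 -14
2 4 -6
2 13 -15
3 3 -6
3 13 -16
4 3 -7
4 12 -16
5 3 -8
5 11 -16
6 3 -9
6 10 -16
7 3 -10
7 9 -16
8 3 -11
8 4 -12
8 5 -13
8 6 -14
8 7 -15
8 8 -16

Derivation:
Walk ring at distance 5 from (3, 8, -11):
Start at center + D4*5 = (-2, 8, -6)
  hex 0: (-2, 8, -6)
  hex 1: (-1, 7, -6)
  hex 2: (0, 6, -6)
  hex 3: (1, 5, -6)
  hex 4: (2, 4, -6)
  hex 5: (3, 3, -6)
  hex 6: (4, 3, -7)
  hex 7: (5, 3, -8)
  hex 8: (6, 3, -9)
  hex 9: (7, 3, -10)
  hex 10: (8, 3, -11)
  hex 11: (8, 4, -12)
  hex 12: (8, 5, -13)
  hex 13: (8, 6, -14)
  hex 14: (8, 7, -15)
  hex 15: (8, 8, -16)
  hex 16: (7, 9, -16)
  hex 17: (6, 10, -16)
  hex 18: (5, 11, -16)
  hex 19: (4, 12, -16)
  hex 20: (3, 13, -16)
  hex 21: (2, 13, -15)
  hex 22: (1, 13, -14)
  hex 23: (0, 13, -13)
  hex 24: (-1, 13, -12)
  hex 25: (-2, 13, -11)
  hex 26: (-2, 12, -10)
  hex 27: (-2, 11, -9)
  hex 28: (-2, 10, -8)
  hex 29: (-2, 9, -7)
Sorted: 30 hexes.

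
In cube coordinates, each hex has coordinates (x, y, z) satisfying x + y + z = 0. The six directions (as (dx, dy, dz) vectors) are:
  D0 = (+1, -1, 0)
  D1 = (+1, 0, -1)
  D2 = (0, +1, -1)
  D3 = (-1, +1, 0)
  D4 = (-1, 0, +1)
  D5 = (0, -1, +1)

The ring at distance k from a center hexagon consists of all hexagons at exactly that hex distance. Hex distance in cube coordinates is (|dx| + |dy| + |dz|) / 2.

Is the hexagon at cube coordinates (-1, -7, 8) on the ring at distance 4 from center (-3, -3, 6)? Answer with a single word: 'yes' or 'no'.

|px - cx| = |-1 - (-3)| = 2
|py - cy| = |-7 - (-3)| = 4
|pz - cz| = |8 - 6| = 2
distance = (2+4+2)/2 = 8/2 = 4
radius = 4; distance == radius -> yes

Answer: yes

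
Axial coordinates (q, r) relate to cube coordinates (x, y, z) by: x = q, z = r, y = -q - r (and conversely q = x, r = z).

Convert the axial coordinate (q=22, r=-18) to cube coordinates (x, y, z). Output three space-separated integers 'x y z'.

Answer: 22 -4 -18

Derivation:
x = q = 22
z = r = -18
y = -x - z = -(22) - (-18) = -4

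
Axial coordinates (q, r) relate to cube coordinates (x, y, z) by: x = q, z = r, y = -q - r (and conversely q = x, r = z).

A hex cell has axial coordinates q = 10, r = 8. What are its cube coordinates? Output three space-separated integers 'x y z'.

Answer: 10 -18 8

Derivation:
x = q = 10
z = r = 8
y = -x - z = -(10) - (8) = -18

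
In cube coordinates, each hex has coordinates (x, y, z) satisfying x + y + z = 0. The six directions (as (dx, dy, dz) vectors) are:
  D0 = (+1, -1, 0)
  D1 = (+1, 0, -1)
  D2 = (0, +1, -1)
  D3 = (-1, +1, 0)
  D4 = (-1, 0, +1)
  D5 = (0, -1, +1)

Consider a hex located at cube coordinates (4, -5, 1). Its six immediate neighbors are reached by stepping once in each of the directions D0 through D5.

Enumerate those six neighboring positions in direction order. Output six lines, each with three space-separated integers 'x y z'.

Answer: 5 -6 1
5 -5 0
4 -4 0
3 -4 1
3 -5 2
4 -6 2

Derivation:
Center: (4, -5, 1). Add each direction:
  D0: (4, -5, 1) + (1, -1, 0) = (5, -6, 1)
  D1: (4, -5, 1) + (1, 0, -1) = (5, -5, 0)
  D2: (4, -5, 1) + (0, 1, -1) = (4, -4, 0)
  D3: (4, -5, 1) + (-1, 1, 0) = (3, -4, 1)
  D4: (4, -5, 1) + (-1, 0, 1) = (3, -5, 2)
  D5: (4, -5, 1) + (0, -1, 1) = (4, -6, 2)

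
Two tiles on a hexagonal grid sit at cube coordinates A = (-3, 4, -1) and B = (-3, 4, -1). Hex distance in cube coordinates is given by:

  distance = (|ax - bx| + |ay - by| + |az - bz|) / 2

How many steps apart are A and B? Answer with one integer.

Answer: 0

Derivation:
|ax - bx| = |-3 - (-3)| = 0
|ay - by| = |4 - 4| = 0
|az - bz| = |-1 - (-1)| = 0
distance = (0 + 0 + 0) / 2 = 0 / 2 = 0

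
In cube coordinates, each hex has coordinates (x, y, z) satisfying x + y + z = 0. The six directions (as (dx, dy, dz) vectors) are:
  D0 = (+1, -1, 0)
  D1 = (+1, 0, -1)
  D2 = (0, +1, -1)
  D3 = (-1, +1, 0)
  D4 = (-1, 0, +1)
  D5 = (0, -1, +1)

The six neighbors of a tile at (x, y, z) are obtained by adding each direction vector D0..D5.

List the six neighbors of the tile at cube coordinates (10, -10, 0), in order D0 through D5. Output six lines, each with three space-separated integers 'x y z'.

Answer: 11 -11 0
11 -10 -1
10 -9 -1
9 -9 0
9 -10 1
10 -11 1

Derivation:
Center: (10, -10, 0). Add each direction:
  D0: (10, -10, 0) + (1, -1, 0) = (11, -11, 0)
  D1: (10, -10, 0) + (1, 0, -1) = (11, -10, -1)
  D2: (10, -10, 0) + (0, 1, -1) = (10, -9, -1)
  D3: (10, -10, 0) + (-1, 1, 0) = (9, -9, 0)
  D4: (10, -10, 0) + (-1, 0, 1) = (9, -10, 1)
  D5: (10, -10, 0) + (0, -1, 1) = (10, -11, 1)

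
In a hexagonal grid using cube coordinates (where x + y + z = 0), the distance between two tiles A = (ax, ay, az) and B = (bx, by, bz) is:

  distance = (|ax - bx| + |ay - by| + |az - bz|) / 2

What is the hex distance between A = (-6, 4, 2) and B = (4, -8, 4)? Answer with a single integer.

Answer: 12

Derivation:
|ax - bx| = |-6 - 4| = 10
|ay - by| = |4 - (-8)| = 12
|az - bz| = |2 - 4| = 2
distance = (10 + 12 + 2) / 2 = 24 / 2 = 12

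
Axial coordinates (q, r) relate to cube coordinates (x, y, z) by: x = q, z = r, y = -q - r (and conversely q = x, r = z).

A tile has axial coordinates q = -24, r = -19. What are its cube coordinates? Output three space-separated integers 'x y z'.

Answer: -24 43 -19

Derivation:
x = q = -24
z = r = -19
y = -x - z = -(-24) - (-19) = 43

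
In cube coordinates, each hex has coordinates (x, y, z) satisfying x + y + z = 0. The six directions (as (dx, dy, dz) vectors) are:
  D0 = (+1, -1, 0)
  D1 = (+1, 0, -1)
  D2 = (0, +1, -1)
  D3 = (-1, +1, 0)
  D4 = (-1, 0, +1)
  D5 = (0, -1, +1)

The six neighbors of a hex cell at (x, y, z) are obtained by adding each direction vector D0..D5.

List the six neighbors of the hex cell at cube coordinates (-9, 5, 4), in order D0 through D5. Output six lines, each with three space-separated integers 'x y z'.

Center: (-9, 5, 4). Add each direction:
  D0: (-9, 5, 4) + (1, -1, 0) = (-8, 4, 4)
  D1: (-9, 5, 4) + (1, 0, -1) = (-8, 5, 3)
  D2: (-9, 5, 4) + (0, 1, -1) = (-9, 6, 3)
  D3: (-9, 5, 4) + (-1, 1, 0) = (-10, 6, 4)
  D4: (-9, 5, 4) + (-1, 0, 1) = (-10, 5, 5)
  D5: (-9, 5, 4) + (0, -1, 1) = (-9, 4, 5)

Answer: -8 4 4
-8 5 3
-9 6 3
-10 6 4
-10 5 5
-9 4 5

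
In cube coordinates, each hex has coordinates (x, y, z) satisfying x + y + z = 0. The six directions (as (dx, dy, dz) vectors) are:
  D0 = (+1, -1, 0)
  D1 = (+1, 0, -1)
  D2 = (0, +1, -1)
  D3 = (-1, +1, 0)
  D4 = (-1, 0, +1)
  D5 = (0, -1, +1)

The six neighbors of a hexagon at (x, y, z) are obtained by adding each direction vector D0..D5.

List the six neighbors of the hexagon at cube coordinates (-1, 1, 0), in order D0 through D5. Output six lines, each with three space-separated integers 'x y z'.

Center: (-1, 1, 0). Add each direction:
  D0: (-1, 1, 0) + (1, -1, 0) = (0, 0, 0)
  D1: (-1, 1, 0) + (1, 0, -1) = (0, 1, -1)
  D2: (-1, 1, 0) + (0, 1, -1) = (-1, 2, -1)
  D3: (-1, 1, 0) + (-1, 1, 0) = (-2, 2, 0)
  D4: (-1, 1, 0) + (-1, 0, 1) = (-2, 1, 1)
  D5: (-1, 1, 0) + (0, -1, 1) = (-1, 0, 1)

Answer: 0 0 0
0 1 -1
-1 2 -1
-2 2 0
-2 1 1
-1 0 1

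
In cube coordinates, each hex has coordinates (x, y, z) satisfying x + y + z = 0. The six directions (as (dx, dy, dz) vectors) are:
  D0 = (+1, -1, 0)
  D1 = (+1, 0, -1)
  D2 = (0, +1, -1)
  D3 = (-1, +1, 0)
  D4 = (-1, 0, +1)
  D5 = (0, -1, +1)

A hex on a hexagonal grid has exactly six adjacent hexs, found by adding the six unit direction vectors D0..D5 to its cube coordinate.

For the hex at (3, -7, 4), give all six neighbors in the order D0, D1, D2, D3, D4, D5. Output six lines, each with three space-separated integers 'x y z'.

Center: (3, -7, 4). Add each direction:
  D0: (3, -7, 4) + (1, -1, 0) = (4, -8, 4)
  D1: (3, -7, 4) + (1, 0, -1) = (4, -7, 3)
  D2: (3, -7, 4) + (0, 1, -1) = (3, -6, 3)
  D3: (3, -7, 4) + (-1, 1, 0) = (2, -6, 4)
  D4: (3, -7, 4) + (-1, 0, 1) = (2, -7, 5)
  D5: (3, -7, 4) + (0, -1, 1) = (3, -8, 5)

Answer: 4 -8 4
4 -7 3
3 -6 3
2 -6 4
2 -7 5
3 -8 5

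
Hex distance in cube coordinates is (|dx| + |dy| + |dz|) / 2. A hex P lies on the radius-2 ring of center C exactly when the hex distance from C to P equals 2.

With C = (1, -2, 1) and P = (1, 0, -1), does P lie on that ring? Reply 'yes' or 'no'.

|px - cx| = |1 - 1| = 0
|py - cy| = |0 - (-2)| = 2
|pz - cz| = |-1 - 1| = 2
distance = (0+2+2)/2 = 4/2 = 2
radius = 2; distance == radius -> yes

Answer: yes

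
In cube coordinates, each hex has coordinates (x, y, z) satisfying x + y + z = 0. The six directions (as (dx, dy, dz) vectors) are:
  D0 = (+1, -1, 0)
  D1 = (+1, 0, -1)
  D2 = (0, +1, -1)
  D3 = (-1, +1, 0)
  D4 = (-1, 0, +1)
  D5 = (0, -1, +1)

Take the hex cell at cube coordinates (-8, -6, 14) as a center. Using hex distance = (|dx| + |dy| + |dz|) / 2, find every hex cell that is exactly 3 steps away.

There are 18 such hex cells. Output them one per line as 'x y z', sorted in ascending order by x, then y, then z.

Walk ring at distance 3 from (-8, -6, 14):
Start at center + D4*3 = (-11, -6, 17)
  hex 0: (-11, -6, 17)
  hex 1: (-10, -7, 17)
  hex 2: (-9, -8, 17)
  hex 3: (-8, -9, 17)
  hex 4: (-7, -9, 16)
  hex 5: (-6, -9, 15)
  hex 6: (-5, -9, 14)
  hex 7: (-5, -8, 13)
  hex 8: (-5, -7, 12)
  hex 9: (-5, -6, 11)
  hex 10: (-6, -5, 11)
  hex 11: (-7, -4, 11)
  hex 12: (-8, -3, 11)
  hex 13: (-9, -3, 12)
  hex 14: (-10, -3, 13)
  hex 15: (-11, -3, 14)
  hex 16: (-11, -4, 15)
  hex 17: (-11, -5, 16)
Sorted: 18 hexes.

Answer: -11 -6 17
-11 -5 16
-11 -4 15
-11 -3 14
-10 -7 17
-10 -3 13
-9 -8 17
-9 -3 12
-8 -9 17
-8 -3 11
-7 -9 16
-7 -4 11
-6 -9 15
-6 -5 11
-5 -9 14
-5 -8 13
-5 -7 12
-5 -6 11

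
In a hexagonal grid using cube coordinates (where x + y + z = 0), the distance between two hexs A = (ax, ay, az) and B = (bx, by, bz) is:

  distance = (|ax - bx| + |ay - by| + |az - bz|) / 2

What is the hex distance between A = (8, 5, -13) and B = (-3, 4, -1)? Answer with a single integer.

Answer: 12

Derivation:
|ax - bx| = |8 - (-3)| = 11
|ay - by| = |5 - 4| = 1
|az - bz| = |-13 - (-1)| = 12
distance = (11 + 1 + 12) / 2 = 24 / 2 = 12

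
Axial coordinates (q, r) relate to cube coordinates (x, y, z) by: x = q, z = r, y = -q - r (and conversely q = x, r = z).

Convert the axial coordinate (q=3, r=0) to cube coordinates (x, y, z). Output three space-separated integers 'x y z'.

x = q = 3
z = r = 0
y = -x - z = -(3) - (0) = -3

Answer: 3 -3 0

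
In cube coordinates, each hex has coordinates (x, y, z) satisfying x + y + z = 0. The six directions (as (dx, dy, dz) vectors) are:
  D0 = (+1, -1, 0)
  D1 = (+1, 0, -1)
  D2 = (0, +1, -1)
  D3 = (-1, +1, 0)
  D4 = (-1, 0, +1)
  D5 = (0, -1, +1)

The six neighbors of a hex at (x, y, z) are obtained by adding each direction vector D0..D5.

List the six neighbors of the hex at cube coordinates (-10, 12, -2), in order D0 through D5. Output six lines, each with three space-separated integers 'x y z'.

Center: (-10, 12, -2). Add each direction:
  D0: (-10, 12, -2) + (1, -1, 0) = (-9, 11, -2)
  D1: (-10, 12, -2) + (1, 0, -1) = (-9, 12, -3)
  D2: (-10, 12, -2) + (0, 1, -1) = (-10, 13, -3)
  D3: (-10, 12, -2) + (-1, 1, 0) = (-11, 13, -2)
  D4: (-10, 12, -2) + (-1, 0, 1) = (-11, 12, -1)
  D5: (-10, 12, -2) + (0, -1, 1) = (-10, 11, -1)

Answer: -9 11 -2
-9 12 -3
-10 13 -3
-11 13 -2
-11 12 -1
-10 11 -1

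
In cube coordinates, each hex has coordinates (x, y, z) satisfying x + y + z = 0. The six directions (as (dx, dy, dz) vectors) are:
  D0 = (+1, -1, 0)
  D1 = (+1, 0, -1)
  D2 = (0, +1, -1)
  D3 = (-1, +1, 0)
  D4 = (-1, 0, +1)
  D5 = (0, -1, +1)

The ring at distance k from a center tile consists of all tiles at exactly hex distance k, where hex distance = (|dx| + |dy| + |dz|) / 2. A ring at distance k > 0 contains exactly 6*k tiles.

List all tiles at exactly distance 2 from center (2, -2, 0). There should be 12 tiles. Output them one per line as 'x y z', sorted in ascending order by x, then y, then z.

Answer: 0 -2 2
0 -1 1
0 0 0
1 -3 2
1 0 -1
2 -4 2
2 0 -2
3 -4 1
3 -1 -2
4 -4 0
4 -3 -1
4 -2 -2

Derivation:
Walk ring at distance 2 from (2, -2, 0):
Start at center + D4*2 = (0, -2, 2)
  hex 0: (0, -2, 2)
  hex 1: (1, -3, 2)
  hex 2: (2, -4, 2)
  hex 3: (3, -4, 1)
  hex 4: (4, -4, 0)
  hex 5: (4, -3, -1)
  hex 6: (4, -2, -2)
  hex 7: (3, -1, -2)
  hex 8: (2, 0, -2)
  hex 9: (1, 0, -1)
  hex 10: (0, 0, 0)
  hex 11: (0, -1, 1)
Sorted: 12 hexes.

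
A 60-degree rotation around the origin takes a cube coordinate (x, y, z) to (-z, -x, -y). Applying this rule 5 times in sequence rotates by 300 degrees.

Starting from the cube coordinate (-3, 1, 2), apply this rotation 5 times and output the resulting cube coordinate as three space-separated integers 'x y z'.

Answer: -1 -2 3

Derivation:
Start: (-3, 1, 2)
Step 1: (-3, 1, 2) -> (-(2), -(-3), -(1)) = (-2, 3, -1)
Step 2: (-2, 3, -1) -> (-(-1), -(-2), -(3)) = (1, 2, -3)
Step 3: (1, 2, -3) -> (-(-3), -(1), -(2)) = (3, -1, -2)
Step 4: (3, -1, -2) -> (-(-2), -(3), -(-1)) = (2, -3, 1)
Step 5: (2, -3, 1) -> (-(1), -(2), -(-3)) = (-1, -2, 3)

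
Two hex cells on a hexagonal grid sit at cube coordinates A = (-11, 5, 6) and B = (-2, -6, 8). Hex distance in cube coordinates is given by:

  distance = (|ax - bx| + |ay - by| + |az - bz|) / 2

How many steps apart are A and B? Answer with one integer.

Answer: 11

Derivation:
|ax - bx| = |-11 - (-2)| = 9
|ay - by| = |5 - (-6)| = 11
|az - bz| = |6 - 8| = 2
distance = (9 + 11 + 2) / 2 = 22 / 2 = 11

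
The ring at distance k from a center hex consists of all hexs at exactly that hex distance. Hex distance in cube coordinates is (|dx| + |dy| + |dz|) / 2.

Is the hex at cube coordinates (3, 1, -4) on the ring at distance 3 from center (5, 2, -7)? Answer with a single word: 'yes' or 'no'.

Answer: yes

Derivation:
|px - cx| = |3 - 5| = 2
|py - cy| = |1 - 2| = 1
|pz - cz| = |-4 - (-7)| = 3
distance = (2+1+3)/2 = 6/2 = 3
radius = 3; distance == radius -> yes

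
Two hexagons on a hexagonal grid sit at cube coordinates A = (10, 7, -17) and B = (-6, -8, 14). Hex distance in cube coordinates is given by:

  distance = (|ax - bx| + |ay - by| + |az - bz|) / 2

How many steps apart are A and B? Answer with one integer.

|ax - bx| = |10 - (-6)| = 16
|ay - by| = |7 - (-8)| = 15
|az - bz| = |-17 - 14| = 31
distance = (16 + 15 + 31) / 2 = 62 / 2 = 31

Answer: 31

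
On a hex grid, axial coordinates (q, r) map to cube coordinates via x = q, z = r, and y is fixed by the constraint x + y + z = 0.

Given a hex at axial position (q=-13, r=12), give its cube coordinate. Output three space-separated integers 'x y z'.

Answer: -13 1 12

Derivation:
x = q = -13
z = r = 12
y = -x - z = -(-13) - (12) = 1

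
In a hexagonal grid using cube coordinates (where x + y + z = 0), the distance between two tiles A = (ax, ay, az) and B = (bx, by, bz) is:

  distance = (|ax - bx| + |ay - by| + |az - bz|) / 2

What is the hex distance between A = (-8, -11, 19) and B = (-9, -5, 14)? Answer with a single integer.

Answer: 6

Derivation:
|ax - bx| = |-8 - (-9)| = 1
|ay - by| = |-11 - (-5)| = 6
|az - bz| = |19 - 14| = 5
distance = (1 + 6 + 5) / 2 = 12 / 2 = 6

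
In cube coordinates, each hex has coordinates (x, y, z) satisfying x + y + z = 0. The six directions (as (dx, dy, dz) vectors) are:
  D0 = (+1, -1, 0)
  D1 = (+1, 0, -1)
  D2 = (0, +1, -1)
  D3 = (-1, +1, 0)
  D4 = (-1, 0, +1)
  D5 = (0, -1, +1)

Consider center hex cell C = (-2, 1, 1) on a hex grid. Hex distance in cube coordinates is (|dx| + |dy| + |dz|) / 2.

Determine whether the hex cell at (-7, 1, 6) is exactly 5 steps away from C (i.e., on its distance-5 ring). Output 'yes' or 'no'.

Answer: yes

Derivation:
|px - cx| = |-7 - (-2)| = 5
|py - cy| = |1 - 1| = 0
|pz - cz| = |6 - 1| = 5
distance = (5+0+5)/2 = 10/2 = 5
radius = 5; distance == radius -> yes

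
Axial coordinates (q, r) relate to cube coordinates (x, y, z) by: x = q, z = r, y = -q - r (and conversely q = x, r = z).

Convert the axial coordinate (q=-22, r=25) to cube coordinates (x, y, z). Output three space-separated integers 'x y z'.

x = q = -22
z = r = 25
y = -x - z = -(-22) - (25) = -3

Answer: -22 -3 25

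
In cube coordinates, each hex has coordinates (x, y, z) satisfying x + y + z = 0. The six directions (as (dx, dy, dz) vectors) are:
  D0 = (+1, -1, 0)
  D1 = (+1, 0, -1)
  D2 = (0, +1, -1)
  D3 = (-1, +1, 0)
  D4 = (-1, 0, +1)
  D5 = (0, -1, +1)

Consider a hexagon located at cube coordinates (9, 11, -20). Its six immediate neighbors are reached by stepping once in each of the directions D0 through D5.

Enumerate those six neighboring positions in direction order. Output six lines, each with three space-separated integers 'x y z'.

Answer: 10 10 -20
10 11 -21
9 12 -21
8 12 -20
8 11 -19
9 10 -19

Derivation:
Center: (9, 11, -20). Add each direction:
  D0: (9, 11, -20) + (1, -1, 0) = (10, 10, -20)
  D1: (9, 11, -20) + (1, 0, -1) = (10, 11, -21)
  D2: (9, 11, -20) + (0, 1, -1) = (9, 12, -21)
  D3: (9, 11, -20) + (-1, 1, 0) = (8, 12, -20)
  D4: (9, 11, -20) + (-1, 0, 1) = (8, 11, -19)
  D5: (9, 11, -20) + (0, -1, 1) = (9, 10, -19)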